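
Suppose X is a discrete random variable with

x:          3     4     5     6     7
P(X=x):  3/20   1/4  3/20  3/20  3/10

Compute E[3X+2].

17.6

E[3X+2] = Σ (3x+2)·P(X=x)
 = 11·3/20 + 14·1/4 + 17·3/20 + 20·3/20 + 23·3/10
 = 33/20 + 7/2 + 51/20 + 3 + 69/10
 = 88/5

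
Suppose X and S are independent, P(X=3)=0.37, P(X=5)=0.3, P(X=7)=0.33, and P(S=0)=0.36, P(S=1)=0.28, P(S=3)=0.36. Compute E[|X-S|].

E[|X-S|] = Σ_x Σ_s |x-s| · P(X=x)P(S=s)
 = 3·0.1332 + 2·0.1036 + 0·0.1332 + 5·0.108 + 4·0.084 + 2·0.108 + 7·0.1188 + 6·0.0924 + 4·0.1188
 = 0.3996 + 0.2072 + 0 + 0.54 + 0.336 + 0.216 + 0.8316 + 0.5544 + 0.4752
 = 3.56

3.56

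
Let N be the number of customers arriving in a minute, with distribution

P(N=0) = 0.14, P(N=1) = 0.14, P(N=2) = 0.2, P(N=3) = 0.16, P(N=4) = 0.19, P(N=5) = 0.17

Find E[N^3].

39.47

E[N^3] = Σ n^3·P(N=n)
 = 0·0.14 + 1·0.14 + 8·0.2 + 27·0.16 + 64·0.19 + 125·0.17
 = 0 + 0.14 + 1.6 + 4.32 + 12.16 + 21.25
 = 39.47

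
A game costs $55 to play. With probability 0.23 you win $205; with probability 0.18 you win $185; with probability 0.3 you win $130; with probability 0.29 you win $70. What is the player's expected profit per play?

E[payout] = 205·0.23 + 185·0.18 + 130·0.3 + 70·0.29
 = 47.15 + 33.3 + 39 + 20.3
 = 139.75
Net = 139.75 - 55 = 84.75

84.75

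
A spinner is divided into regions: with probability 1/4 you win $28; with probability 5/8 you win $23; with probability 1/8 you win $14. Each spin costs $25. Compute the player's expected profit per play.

E[payout] = 28·1/4 + 23·5/8 + 14·1/8
 = 7 + 115/8 + 7/4
 = 185/8
Net = 185/8 - 25 = -15/8

-1.875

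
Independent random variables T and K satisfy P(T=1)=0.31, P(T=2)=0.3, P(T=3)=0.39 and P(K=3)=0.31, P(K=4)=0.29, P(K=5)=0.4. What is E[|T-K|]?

2.01

E[|T-K|] = Σ_t Σ_k |t-k| · P(T=t)P(K=k)
 = 2·0.0961 + 3·0.0899 + 4·0.124 + 1·0.093 + 2·0.087 + 3·0.12 + 0·0.1209 + 1·0.1131 + 2·0.156
 = 0.1922 + 0.2697 + 0.496 + 0.093 + 0.174 + 0.36 + 0 + 0.1131 + 0.312
 = 2.01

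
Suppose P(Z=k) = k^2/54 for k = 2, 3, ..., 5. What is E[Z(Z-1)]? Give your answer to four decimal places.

E[Z(Z-1)] = Σ z(z-1)·P(Z=z)
 = 2·2/27 + 6·1/6 + 12·8/27 + 20·25/54
 = 4/27 + 1 + 32/9 + 250/27
 = 377/27

13.9630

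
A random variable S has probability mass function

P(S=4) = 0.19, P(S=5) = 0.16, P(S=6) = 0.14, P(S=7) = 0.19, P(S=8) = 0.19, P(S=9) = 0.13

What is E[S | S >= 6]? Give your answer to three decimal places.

7.477

P(S >= 6) = 0.14 + 0.19 + 0.19 + 0.13 = 0.65.
E[S | S >= 6] = [6·0.14 + 7·0.19 + 8·0.19 + 9·0.13] / 0.65
 = 4.86 / 0.65
 = 486/65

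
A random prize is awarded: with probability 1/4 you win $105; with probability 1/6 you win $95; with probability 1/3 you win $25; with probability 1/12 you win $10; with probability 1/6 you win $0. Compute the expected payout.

E[payout] = 105·1/4 + 95·1/6 + 25·1/3 + 10·1/12 + 0·1/6
 = 105/4 + 95/6 + 25/3 + 5/6 + 0
 = 205/4

51.25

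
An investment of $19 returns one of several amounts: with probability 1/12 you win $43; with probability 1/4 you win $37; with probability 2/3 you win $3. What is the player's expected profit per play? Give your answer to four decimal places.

E[payout] = 43·1/12 + 37·1/4 + 3·2/3
 = 43/12 + 37/4 + 2
 = 89/6
Net = 89/6 - 19 = -25/6

-4.1667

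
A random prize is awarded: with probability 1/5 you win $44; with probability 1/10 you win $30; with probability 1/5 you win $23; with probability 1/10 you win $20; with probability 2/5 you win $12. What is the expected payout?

23.2

E[payout] = 44·1/5 + 30·1/10 + 23·1/5 + 20·1/10 + 12·2/5
 = 44/5 + 3 + 23/5 + 2 + 24/5
 = 116/5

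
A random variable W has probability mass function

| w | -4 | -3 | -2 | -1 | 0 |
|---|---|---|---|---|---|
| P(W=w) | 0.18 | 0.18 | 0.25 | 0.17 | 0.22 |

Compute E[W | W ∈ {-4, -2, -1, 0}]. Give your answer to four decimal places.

P(W ∈ {-4, -2, -1, 0}) = 0.18 + 0.25 + 0.17 + 0.22 = 0.82.
E[W | W ∈ {-4, -2, -1, 0}] = [(-4)·0.18 + (-2)·0.25 + (-1)·0.17 + 0·0.22] / 0.82
 = -1.39 / 0.82
 = -139/82

-1.6951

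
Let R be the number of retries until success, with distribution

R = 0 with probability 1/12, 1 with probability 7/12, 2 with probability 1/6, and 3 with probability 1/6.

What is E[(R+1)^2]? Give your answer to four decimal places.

E[(R+1)^2] = Σ (r+1)^2·P(R=r)
 = 1·1/12 + 4·7/12 + 9·1/6 + 16·1/6
 = 1/12 + 7/3 + 3/2 + 8/3
 = 79/12

6.5833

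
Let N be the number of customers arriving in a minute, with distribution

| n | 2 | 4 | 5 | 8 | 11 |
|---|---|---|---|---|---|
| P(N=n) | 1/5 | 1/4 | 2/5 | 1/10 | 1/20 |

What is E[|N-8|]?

3.55

E[|N-8|] = Σ |n-8|·P(N=n)
 = 6·1/5 + 4·1/4 + 3·2/5 + 0·1/10 + 3·1/20
 = 6/5 + 1 + 6/5 + 0 + 3/20
 = 71/20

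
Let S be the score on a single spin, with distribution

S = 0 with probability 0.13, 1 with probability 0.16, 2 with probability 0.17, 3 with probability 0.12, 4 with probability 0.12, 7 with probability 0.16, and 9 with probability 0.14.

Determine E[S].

E[S] = Σ s·P(S=s)
 = 0·0.13 + 1·0.16 + 2·0.17 + 3·0.12 + 4·0.12 + 7·0.16 + 9·0.14
 = 0 + 0.16 + 0.34 + 0.36 + 0.48 + 1.12 + 1.26
 = 3.72

3.72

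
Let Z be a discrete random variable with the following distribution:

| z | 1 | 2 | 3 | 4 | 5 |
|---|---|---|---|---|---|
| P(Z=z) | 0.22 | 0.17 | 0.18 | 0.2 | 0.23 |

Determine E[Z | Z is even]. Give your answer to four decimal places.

3.0811

P(Z is even) = 0.17 + 0.2 = 0.37.
E[Z | Z is even] = [2·0.17 + 4·0.2] / 0.37
 = 1.14 / 0.37
 = 114/37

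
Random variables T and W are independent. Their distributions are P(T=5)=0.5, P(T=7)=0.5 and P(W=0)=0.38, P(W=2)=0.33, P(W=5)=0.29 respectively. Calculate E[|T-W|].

3.89

E[|T-W|] = Σ_t Σ_w |t-w| · P(T=t)P(W=w)
 = 5·0.19 + 3·0.165 + 0·0.145 + 7·0.19 + 5·0.165 + 2·0.145
 = 0.95 + 0.495 + 0 + 1.33 + 0.825 + 0.29
 = 3.89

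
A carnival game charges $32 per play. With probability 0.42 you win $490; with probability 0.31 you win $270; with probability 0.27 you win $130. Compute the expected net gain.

E[payout] = 490·0.42 + 270·0.31 + 130·0.27
 = 205.8 + 83.7 + 35.1
 = 324.6
Net = 324.6 - 32 = 292.6

292.6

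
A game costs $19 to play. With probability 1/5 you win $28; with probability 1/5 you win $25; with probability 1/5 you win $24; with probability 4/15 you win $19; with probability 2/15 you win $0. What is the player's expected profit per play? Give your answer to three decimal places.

1.467

E[payout] = 28·1/5 + 25·1/5 + 24·1/5 + 19·4/15 + 0·2/15
 = 28/5 + 5 + 24/5 + 76/15 + 0
 = 307/15
Net = 307/15 - 19 = 22/15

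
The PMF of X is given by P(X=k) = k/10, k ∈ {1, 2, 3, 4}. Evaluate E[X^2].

10

E[X^2] = Σ x^2·P(X=x)
 = 1·1/10 + 4·1/5 + 9·3/10 + 16·2/5
 = 1/10 + 4/5 + 27/10 + 32/5
 = 10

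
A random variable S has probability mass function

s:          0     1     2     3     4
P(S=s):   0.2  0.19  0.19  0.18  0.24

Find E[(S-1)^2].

E[(S-1)^2] = Σ (s-1)^2·P(S=s)
 = 1·0.2 + 0·0.19 + 1·0.19 + 4·0.18 + 9·0.24
 = 0.2 + 0 + 0.19 + 0.72 + 2.16
 = 3.27

3.27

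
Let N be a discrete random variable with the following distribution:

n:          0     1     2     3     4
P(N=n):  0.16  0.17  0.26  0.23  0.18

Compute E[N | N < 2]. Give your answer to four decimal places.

P(N < 2) = 0.16 + 0.17 = 0.33.
E[N | N < 2] = [0·0.16 + 1·0.17] / 0.33
 = 0.17 / 0.33
 = 17/33

0.5152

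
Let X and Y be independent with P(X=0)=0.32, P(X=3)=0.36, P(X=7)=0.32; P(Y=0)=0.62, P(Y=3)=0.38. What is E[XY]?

E[XY] = Σ_x Σ_y xy · P(X=x)P(Y=y)
 = 0·0.1984 + 0·0.1216 + 0·0.2232 + 9·0.1368 + 0·0.1984 + 21·0.1216
 = 0 + 0 + 0 + 1.2312 + 0 + 2.5536
 = 3.7848

3.7848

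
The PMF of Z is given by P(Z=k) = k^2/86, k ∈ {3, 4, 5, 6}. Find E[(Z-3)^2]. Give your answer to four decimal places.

E[(Z-3)^2] = Σ (z-3)^2·P(Z=z)
 = 0·9/86 + 1·8/43 + 4·25/86 + 9·18/43
 = 0 + 8/43 + 50/43 + 162/43
 = 220/43

5.1163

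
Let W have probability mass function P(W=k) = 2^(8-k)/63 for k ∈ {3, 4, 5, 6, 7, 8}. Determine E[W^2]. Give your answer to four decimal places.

E[W^2] = Σ w^2·P(W=w)
 = 9·32/63 + 16·16/63 + 25·8/63 + 36·4/63 + 49·2/63 + 64·1/63
 = 32/7 + 256/63 + 200/63 + 16/7 + 14/9 + 64/63
 = 50/3

16.6667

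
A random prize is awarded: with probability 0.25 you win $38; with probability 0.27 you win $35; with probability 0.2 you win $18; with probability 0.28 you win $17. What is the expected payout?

E[payout] = 38·0.25 + 35·0.27 + 18·0.2 + 17·0.28
 = 9.5 + 9.45 + 3.6 + 4.76
 = 27.31

27.31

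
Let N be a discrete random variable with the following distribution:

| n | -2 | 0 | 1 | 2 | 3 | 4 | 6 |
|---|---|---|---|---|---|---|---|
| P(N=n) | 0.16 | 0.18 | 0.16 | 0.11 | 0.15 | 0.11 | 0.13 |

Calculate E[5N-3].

E[5N-3] = Σ (5n-3)·P(N=n)
 = (-13)·0.16 + (-3)·0.18 + 2·0.16 + 7·0.11 + 12·0.15 + 17·0.11 + 27·0.13
 = (-2.08) + (-0.54) + 0.32 + 0.77 + 1.8 + 1.87 + 3.51
 = 5.65

5.65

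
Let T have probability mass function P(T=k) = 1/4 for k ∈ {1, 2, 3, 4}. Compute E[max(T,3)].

3.25

E[max(T,3)] = Σ max(t,3)·P(T=t)
 = 3·1/4 + 3·1/4 + 3·1/4 + 4·1/4
 = 3/4 + 3/4 + 3/4 + 1
 = 13/4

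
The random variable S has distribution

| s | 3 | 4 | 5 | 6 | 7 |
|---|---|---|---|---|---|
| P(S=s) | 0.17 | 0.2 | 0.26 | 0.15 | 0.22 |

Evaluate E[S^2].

27.41

E[S^2] = Σ s^2·P(S=s)
 = 9·0.17 + 16·0.2 + 25·0.26 + 36·0.15 + 49·0.22
 = 1.53 + 3.2 + 6.5 + 5.4 + 10.78
 = 27.41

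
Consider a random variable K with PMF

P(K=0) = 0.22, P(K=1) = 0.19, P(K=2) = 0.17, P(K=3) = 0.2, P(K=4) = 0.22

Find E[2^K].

E[2^K] = Σ 2^k·P(K=k)
 = 1·0.22 + 2·0.19 + 4·0.17 + 8·0.2 + 16·0.22
 = 0.22 + 0.38 + 0.68 + 1.6 + 3.52
 = 6.4

6.4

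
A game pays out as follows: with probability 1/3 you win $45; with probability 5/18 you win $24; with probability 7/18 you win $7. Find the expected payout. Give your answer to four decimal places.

24.3889

E[payout] = 45·1/3 + 24·5/18 + 7·7/18
 = 15 + 20/3 + 49/18
 = 439/18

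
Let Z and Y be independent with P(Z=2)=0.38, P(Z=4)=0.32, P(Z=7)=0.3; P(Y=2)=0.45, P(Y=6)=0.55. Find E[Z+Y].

8.34

E[Z+Y] = Σ_z Σ_y (z+y) · P(Z=z)P(Y=y)
 = 4·0.171 + 8·0.209 + 6·0.144 + 10·0.176 + 9·0.135 + 13·0.165
 = 0.684 + 1.672 + 0.864 + 1.76 + 1.215 + 2.145
 = 8.34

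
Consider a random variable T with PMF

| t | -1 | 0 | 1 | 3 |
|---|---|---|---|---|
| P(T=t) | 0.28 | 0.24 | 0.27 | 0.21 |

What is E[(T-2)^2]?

E[(T-2)^2] = Σ (t-2)^2·P(T=t)
 = 9·0.28 + 4·0.24 + 1·0.27 + 1·0.21
 = 2.52 + 0.96 + 0.27 + 0.21
 = 3.96

3.96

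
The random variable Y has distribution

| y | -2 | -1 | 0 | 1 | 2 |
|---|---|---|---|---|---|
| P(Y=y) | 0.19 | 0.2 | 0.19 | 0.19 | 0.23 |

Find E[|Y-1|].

1.39

E[|Y-1|] = Σ |y-1|·P(Y=y)
 = 3·0.19 + 2·0.2 + 1·0.19 + 0·0.19 + 1·0.23
 = 0.57 + 0.4 + 0.19 + 0 + 0.23
 = 1.39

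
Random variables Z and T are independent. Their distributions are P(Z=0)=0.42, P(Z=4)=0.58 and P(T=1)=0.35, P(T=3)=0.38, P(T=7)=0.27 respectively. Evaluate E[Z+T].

5.7

E[Z+T] = Σ_z Σ_t (z+t) · P(Z=z)P(T=t)
 = 1·0.147 + 3·0.1596 + 7·0.1134 + 5·0.203 + 7·0.2204 + 11·0.1566
 = 0.147 + 0.4788 + 0.7938 + 1.015 + 1.5428 + 1.7226
 = 5.7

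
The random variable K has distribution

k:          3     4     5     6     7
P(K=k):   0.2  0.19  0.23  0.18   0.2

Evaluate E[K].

E[K] = Σ k·P(K=k)
 = 3·0.2 + 4·0.19 + 5·0.23 + 6·0.18 + 7·0.2
 = 0.6 + 0.76 + 1.15 + 1.08 + 1.4
 = 4.99

4.99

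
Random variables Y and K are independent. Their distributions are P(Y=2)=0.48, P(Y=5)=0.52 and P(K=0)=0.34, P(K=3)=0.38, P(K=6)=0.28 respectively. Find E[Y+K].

E[Y+K] = Σ_y Σ_k (y+k) · P(Y=y)P(K=k)
 = 2·0.1632 + 5·0.1824 + 8·0.1344 + 5·0.1768 + 8·0.1976 + 11·0.1456
 = 0.3264 + 0.912 + 1.0752 + 0.884 + 1.5808 + 1.6016
 = 6.38

6.38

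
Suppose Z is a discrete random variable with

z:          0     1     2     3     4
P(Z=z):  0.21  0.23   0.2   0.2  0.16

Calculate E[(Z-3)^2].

3.17

E[(Z-3)^2] = Σ (z-3)^2·P(Z=z)
 = 9·0.21 + 4·0.23 + 1·0.2 + 0·0.2 + 1·0.16
 = 1.89 + 0.92 + 0.2 + 0 + 0.16
 = 3.17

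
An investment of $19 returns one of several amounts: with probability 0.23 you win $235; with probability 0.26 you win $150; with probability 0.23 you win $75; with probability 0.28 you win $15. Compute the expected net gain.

95.5

E[payout] = 235·0.23 + 150·0.26 + 75·0.23 + 15·0.28
 = 54.05 + 39 + 17.25 + 4.2
 = 114.5
Net = 114.5 - 19 = 95.5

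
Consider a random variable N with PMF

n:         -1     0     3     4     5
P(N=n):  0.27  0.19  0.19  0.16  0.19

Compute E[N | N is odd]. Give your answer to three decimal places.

P(N is odd) = 0.27 + 0.19 + 0.19 = 0.65.
E[N | N is odd] = [(-1)·0.27 + 3·0.19 + 5·0.19] / 0.65
 = 1.25 / 0.65
 = 25/13

1.923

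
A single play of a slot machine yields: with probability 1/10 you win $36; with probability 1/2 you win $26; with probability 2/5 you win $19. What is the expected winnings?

24.2

E[payout] = 36·1/10 + 26·1/2 + 19·2/5
 = 18/5 + 13 + 38/5
 = 121/5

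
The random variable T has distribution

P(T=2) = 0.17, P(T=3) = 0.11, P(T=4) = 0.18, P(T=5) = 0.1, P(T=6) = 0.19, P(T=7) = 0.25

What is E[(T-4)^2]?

E[(T-4)^2] = Σ (t-4)^2·P(T=t)
 = 4·0.17 + 1·0.11 + 0·0.18 + 1·0.1 + 4·0.19 + 9·0.25
 = 0.68 + 0.11 + 0 + 0.1 + 0.76 + 2.25
 = 3.9

3.9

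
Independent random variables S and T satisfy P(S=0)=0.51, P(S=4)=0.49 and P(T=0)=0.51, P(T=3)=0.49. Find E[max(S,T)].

E[max(S,T)] = Σ_s Σ_t max(s,t) · P(S=s)P(T=t)
 = 0·0.2601 + 3·0.2499 + 4·0.2499 + 4·0.2401
 = 0 + 0.7497 + 0.9996 + 0.9604
 = 2.7097

2.7097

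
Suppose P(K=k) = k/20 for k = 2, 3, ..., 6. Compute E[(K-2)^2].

8

E[(K-2)^2] = Σ (k-2)^2·P(K=k)
 = 0·1/10 + 1·3/20 + 4·1/5 + 9·1/4 + 16·3/10
 = 0 + 3/20 + 4/5 + 9/4 + 24/5
 = 8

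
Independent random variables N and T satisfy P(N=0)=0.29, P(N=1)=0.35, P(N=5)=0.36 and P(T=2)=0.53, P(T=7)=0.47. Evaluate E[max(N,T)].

4.9224

E[max(N,T)] = Σ_n Σ_t max(n,t) · P(N=n)P(T=t)
 = 2·0.1537 + 7·0.1363 + 2·0.1855 + 7·0.1645 + 5·0.1908 + 7·0.1692
 = 0.3074 + 0.9541 + 0.371 + 1.1515 + 0.954 + 1.1844
 = 4.9224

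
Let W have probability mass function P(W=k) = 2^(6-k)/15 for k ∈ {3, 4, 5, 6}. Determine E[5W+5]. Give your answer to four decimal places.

E[5W+5] = Σ (5w+5)·P(W=w)
 = 20·8/15 + 25·4/15 + 30·2/15 + 35·1/15
 = 32/3 + 20/3 + 4 + 7/3
 = 71/3

23.6667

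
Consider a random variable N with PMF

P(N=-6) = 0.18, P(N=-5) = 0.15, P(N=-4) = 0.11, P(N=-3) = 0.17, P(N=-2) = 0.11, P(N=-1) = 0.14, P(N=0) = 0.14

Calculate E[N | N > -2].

-0.5

P(N > -2) = 0.14 + 0.14 = 0.28.
E[N | N > -2] = [(-1)·0.14 + 0·0.14] / 0.28
 = -0.14 / 0.28
 = -1/2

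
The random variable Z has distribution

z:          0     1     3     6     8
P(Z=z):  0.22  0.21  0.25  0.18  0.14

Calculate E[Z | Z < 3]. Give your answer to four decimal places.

0.4884

P(Z < 3) = 0.22 + 0.21 = 0.43.
E[Z | Z < 3] = [0·0.22 + 1·0.21] / 0.43
 = 0.21 / 0.43
 = 21/43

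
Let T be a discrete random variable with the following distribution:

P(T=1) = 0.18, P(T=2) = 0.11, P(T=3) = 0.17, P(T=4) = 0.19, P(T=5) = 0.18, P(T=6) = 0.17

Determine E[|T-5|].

E[|T-5|] = Σ |t-5|·P(T=t)
 = 4·0.18 + 3·0.11 + 2·0.17 + 1·0.19 + 0·0.18 + 1·0.17
 = 0.72 + 0.33 + 0.34 + 0.19 + 0 + 0.17
 = 1.75

1.75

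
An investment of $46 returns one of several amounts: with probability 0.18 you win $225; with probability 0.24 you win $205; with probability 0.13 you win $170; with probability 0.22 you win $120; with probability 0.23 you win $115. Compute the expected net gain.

E[payout] = 225·0.18 + 205·0.24 + 170·0.13 + 120·0.22 + 115·0.23
 = 40.5 + 49.2 + 22.1 + 26.4 + 26.45
 = 164.65
Net = 164.65 - 46 = 118.65

118.65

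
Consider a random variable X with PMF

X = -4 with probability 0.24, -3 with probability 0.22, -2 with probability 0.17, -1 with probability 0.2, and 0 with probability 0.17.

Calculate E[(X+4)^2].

E[(X+4)^2] = Σ (x+4)^2·P(X=x)
 = 0·0.24 + 1·0.22 + 4·0.17 + 9·0.2 + 16·0.17
 = 0 + 0.22 + 0.68 + 1.8 + 2.72
 = 5.42

5.42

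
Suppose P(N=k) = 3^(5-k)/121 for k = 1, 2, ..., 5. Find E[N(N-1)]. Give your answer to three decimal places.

1.355

E[N(N-1)] = Σ n(n-1)·P(N=n)
 = 0·81/121 + 2·27/121 + 6·9/121 + 12·3/121 + 20·1/121
 = 0 + 54/121 + 54/121 + 36/121 + 20/121
 = 164/121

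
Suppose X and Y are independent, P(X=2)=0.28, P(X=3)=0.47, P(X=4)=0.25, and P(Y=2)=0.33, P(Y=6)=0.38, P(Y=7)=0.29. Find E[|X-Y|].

E[|X-Y|] = Σ_x Σ_y |x-y| · P(X=x)P(Y=y)
 = 0·0.0924 + 4·0.1064 + 5·0.0812 + 1·0.1551 + 3·0.1786 + 4·0.1363 + 2·0.0825 + 2·0.095 + 3·0.0725
 = 0 + 0.4256 + 0.406 + 0.1551 + 0.5358 + 0.5452 + 0.165 + 0.19 + 0.2175
 = 2.6402

2.6402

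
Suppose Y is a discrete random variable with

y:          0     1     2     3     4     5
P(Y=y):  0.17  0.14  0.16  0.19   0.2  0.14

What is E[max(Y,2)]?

3.01

E[max(Y,2)] = Σ max(y,2)·P(Y=y)
 = 2·0.17 + 2·0.14 + 2·0.16 + 3·0.19 + 4·0.2 + 5·0.14
 = 0.34 + 0.28 + 0.32 + 0.57 + 0.8 + 0.7
 = 3.01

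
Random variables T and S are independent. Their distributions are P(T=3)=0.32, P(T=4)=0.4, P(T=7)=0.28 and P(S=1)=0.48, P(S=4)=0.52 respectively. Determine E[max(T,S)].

4.6864

E[max(T,S)] = Σ_t Σ_s max(t,s) · P(T=t)P(S=s)
 = 3·0.1536 + 4·0.1664 + 4·0.192 + 4·0.208 + 7·0.1344 + 7·0.1456
 = 0.4608 + 0.6656 + 0.768 + 0.832 + 0.9408 + 1.0192
 = 4.6864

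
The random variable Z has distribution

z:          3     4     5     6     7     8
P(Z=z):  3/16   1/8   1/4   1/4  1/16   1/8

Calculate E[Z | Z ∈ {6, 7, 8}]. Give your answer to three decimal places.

6.714

P(Z ∈ {6, 7, 8}) = 1/4 + 1/16 + 1/8 = 7/16.
E[Z | Z ∈ {6, 7, 8}] = [6·1/4 + 7·1/16 + 8·1/8] / (7/16)
 = 47/16 / (7/16)
 = 47/7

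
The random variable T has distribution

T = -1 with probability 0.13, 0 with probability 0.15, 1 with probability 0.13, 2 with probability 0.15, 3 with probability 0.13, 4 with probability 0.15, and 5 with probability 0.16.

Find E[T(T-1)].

E[T(T-1)] = Σ t(t-1)·P(T=t)
 = 2·0.13 + 0·0.15 + 0·0.13 + 2·0.15 + 6·0.13 + 12·0.15 + 20·0.16
 = 0.26 + 0 + 0 + 0.3 + 0.78 + 1.8 + 3.2
 = 6.34

6.34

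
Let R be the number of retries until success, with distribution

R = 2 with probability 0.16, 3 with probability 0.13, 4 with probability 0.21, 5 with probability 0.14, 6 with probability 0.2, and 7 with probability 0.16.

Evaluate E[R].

4.57

E[R] = Σ r·P(R=r)
 = 2·0.16 + 3·0.13 + 4·0.21 + 5·0.14 + 6·0.2 + 7·0.16
 = 0.32 + 0.39 + 0.84 + 0.7 + 1.2 + 1.12
 = 4.57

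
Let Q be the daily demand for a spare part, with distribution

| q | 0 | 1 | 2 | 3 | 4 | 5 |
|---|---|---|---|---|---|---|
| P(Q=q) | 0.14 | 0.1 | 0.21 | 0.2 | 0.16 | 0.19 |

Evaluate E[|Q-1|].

1.99

E[|Q-1|] = Σ |q-1|·P(Q=q)
 = 1·0.14 + 0·0.1 + 1·0.21 + 2·0.2 + 3·0.16 + 4·0.19
 = 0.14 + 0 + 0.21 + 0.4 + 0.48 + 0.76
 = 1.99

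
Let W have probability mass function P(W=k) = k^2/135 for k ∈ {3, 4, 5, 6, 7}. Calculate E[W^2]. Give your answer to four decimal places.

34.5111

E[W^2] = Σ w^2·P(W=w)
 = 9·1/15 + 16·16/135 + 25·5/27 + 36·4/15 + 49·49/135
 = 3/5 + 256/135 + 125/27 + 48/5 + 2401/135
 = 1553/45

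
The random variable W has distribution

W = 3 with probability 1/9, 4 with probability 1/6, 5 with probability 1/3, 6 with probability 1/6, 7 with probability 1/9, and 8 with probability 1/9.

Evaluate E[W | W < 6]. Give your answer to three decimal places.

P(W < 6) = 1/9 + 1/6 + 1/3 = 11/18.
E[W | W < 6] = [3·1/9 + 4·1/6 + 5·1/3] / (11/18)
 = 8/3 / (11/18)
 = 48/11

4.364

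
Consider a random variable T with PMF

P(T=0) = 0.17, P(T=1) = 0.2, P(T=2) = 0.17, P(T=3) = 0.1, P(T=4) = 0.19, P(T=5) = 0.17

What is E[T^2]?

E[T^2] = Σ t^2·P(T=t)
 = 0·0.17 + 1·0.2 + 4·0.17 + 9·0.1 + 16·0.19 + 25·0.17
 = 0 + 0.2 + 0.68 + 0.9 + 3.04 + 4.25
 = 9.07

9.07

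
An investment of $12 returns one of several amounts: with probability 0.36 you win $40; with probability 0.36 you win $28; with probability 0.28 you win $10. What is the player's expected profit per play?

15.28

E[payout] = 40·0.36 + 28·0.36 + 10·0.28
 = 14.4 + 10.08 + 2.8
 = 27.28
Net = 27.28 - 12 = 15.28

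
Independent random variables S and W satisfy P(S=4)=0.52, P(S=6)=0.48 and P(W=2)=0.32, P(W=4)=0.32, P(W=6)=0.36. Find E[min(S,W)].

3.7056

E[min(S,W)] = Σ_s Σ_w min(s,w) · P(S=s)P(W=w)
 = 2·0.1664 + 4·0.1664 + 4·0.1872 + 2·0.1536 + 4·0.1536 + 6·0.1728
 = 0.3328 + 0.6656 + 0.7488 + 0.3072 + 0.6144 + 1.0368
 = 3.7056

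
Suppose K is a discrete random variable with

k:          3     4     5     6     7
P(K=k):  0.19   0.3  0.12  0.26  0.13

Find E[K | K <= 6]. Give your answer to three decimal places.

P(K <= 6) = 0.19 + 0.3 + 0.12 + 0.26 = 0.87.
E[K | K <= 6] = [3·0.19 + 4·0.3 + 5·0.12 + 6·0.26] / 0.87
 = 3.93 / 0.87
 = 131/29

4.517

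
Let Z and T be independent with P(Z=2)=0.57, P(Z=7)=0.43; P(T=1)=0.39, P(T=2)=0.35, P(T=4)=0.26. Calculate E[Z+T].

6.28

E[Z+T] = Σ_z Σ_t (z+t) · P(Z=z)P(T=t)
 = 3·0.2223 + 4·0.1995 + 6·0.1482 + 8·0.1677 + 9·0.1505 + 11·0.1118
 = 0.6669 + 0.798 + 0.8892 + 1.3416 + 1.3545 + 1.2298
 = 6.28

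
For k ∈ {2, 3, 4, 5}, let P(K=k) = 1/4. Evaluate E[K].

3.5

E[K] = Σ k·P(K=k)
 = 2·1/4 + 3·1/4 + 4·1/4 + 5·1/4
 = 1/2 + 3/4 + 1 + 5/4
 = 7/2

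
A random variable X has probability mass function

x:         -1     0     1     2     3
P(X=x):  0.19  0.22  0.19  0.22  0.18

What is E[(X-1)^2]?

E[(X-1)^2] = Σ (x-1)^2·P(X=x)
 = 4·0.19 + 1·0.22 + 0·0.19 + 1·0.22 + 4·0.18
 = 0.76 + 0.22 + 0 + 0.22 + 0.72
 = 1.92

1.92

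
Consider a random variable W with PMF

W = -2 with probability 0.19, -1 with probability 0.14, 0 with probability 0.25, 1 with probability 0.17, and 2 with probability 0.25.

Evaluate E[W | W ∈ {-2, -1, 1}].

P(W ∈ {-2, -1, 1}) = 0.19 + 0.14 + 0.17 = 0.5.
E[W | W ∈ {-2, -1, 1}] = [(-2)·0.19 + (-1)·0.14 + 1·0.17] / 0.5
 = -0.35 / 0.5
 = -7/10

-0.7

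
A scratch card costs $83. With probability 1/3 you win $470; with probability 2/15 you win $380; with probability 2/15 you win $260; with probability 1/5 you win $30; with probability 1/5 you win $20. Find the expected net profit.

169

E[payout] = 470·1/3 + 380·2/15 + 260·2/15 + 30·1/5 + 20·1/5
 = 470/3 + 152/3 + 104/3 + 6 + 4
 = 252
Net = 252 - 83 = 169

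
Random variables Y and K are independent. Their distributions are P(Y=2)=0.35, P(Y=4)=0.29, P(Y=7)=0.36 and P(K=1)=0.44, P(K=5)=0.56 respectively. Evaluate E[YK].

14.1912

E[YK] = Σ_y Σ_k yk · P(Y=y)P(K=k)
 = 2·0.154 + 10·0.196 + 4·0.1276 + 20·0.1624 + 7·0.1584 + 35·0.2016
 = 0.308 + 1.96 + 0.5104 + 3.248 + 1.1088 + 7.056
 = 14.1912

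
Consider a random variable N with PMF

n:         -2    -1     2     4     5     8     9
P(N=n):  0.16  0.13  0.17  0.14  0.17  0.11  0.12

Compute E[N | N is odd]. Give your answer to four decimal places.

4.2857

P(N is odd) = 0.13 + 0.17 + 0.12 = 0.42.
E[N | N is odd] = [(-1)·0.13 + 5·0.17 + 9·0.12] / 0.42
 = 1.8 / 0.42
 = 30/7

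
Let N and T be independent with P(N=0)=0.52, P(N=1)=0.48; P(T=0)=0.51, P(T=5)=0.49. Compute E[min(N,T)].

0.2352

E[min(N,T)] = Σ_n Σ_t min(n,t) · P(N=n)P(T=t)
 = 0·0.2652 + 0·0.2548 + 0·0.2448 + 1·0.2352
 = 0 + 0 + 0 + 0.2352
 = 0.2352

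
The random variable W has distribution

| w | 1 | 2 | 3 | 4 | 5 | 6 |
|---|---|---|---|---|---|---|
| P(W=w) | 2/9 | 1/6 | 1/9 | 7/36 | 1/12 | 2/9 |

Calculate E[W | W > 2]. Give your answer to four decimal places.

4.6818

P(W > 2) = 1/9 + 7/36 + 1/12 + 2/9 = 11/18.
E[W | W > 2] = [3·1/9 + 4·7/36 + 5·1/12 + 6·2/9] / (11/18)
 = 103/36 / (11/18)
 = 103/22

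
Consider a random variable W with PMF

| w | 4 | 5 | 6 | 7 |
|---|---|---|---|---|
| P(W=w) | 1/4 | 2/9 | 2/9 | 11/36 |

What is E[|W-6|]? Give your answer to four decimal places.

E[|W-6|] = Σ |w-6|·P(W=w)
 = 2·1/4 + 1·2/9 + 0·2/9 + 1·11/36
 = 1/2 + 2/9 + 0 + 11/36
 = 37/36

1.0278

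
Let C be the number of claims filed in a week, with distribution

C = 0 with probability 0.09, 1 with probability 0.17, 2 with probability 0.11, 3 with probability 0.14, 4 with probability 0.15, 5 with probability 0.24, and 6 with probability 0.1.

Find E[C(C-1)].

10.66

E[C(C-1)] = Σ c(c-1)·P(C=c)
 = 0·0.09 + 0·0.17 + 2·0.11 + 6·0.14 + 12·0.15 + 20·0.24 + 30·0.1
 = 0 + 0 + 0.22 + 0.84 + 1.8 + 4.8 + 3
 = 10.66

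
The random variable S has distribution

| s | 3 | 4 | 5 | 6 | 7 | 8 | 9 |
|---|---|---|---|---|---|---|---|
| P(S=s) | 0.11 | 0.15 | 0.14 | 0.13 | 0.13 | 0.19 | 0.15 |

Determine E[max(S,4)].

E[max(S,4)] = Σ max(s,4)·P(S=s)
 = 4·0.11 + 4·0.15 + 5·0.14 + 6·0.13 + 7·0.13 + 8·0.19 + 9·0.15
 = 0.44 + 0.6 + 0.7 + 0.78 + 0.91 + 1.52 + 1.35
 = 6.3

6.3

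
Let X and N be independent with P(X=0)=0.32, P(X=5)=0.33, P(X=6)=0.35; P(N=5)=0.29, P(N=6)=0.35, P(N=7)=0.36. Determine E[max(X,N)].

6.1715

E[max(X,N)] = Σ_x Σ_n max(x,n) · P(X=x)P(N=n)
 = 5·0.0928 + 6·0.112 + 7·0.1152 + 5·0.0957 + 6·0.1155 + 7·0.1188 + 6·0.1015 + 6·0.1225 + 7·0.126
 = 0.464 + 0.672 + 0.8064 + 0.4785 + 0.693 + 0.8316 + 0.609 + 0.735 + 0.882
 = 6.1715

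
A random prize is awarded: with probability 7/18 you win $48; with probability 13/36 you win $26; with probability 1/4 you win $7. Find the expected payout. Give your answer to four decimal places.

E[payout] = 48·7/18 + 26·13/36 + 7·1/4
 = 56/3 + 169/18 + 7/4
 = 1073/36

29.8056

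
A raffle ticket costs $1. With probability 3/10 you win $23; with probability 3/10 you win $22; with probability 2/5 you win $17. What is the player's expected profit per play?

E[payout] = 23·3/10 + 22·3/10 + 17·2/5
 = 69/10 + 33/5 + 34/5
 = 203/10
Net = 203/10 - 1 = 193/10

19.3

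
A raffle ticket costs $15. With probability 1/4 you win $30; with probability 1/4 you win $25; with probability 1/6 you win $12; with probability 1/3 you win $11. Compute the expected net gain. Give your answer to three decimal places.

E[payout] = 30·1/4 + 25·1/4 + 12·1/6 + 11·1/3
 = 15/2 + 25/4 + 2 + 11/3
 = 233/12
Net = 233/12 - 15 = 53/12

4.417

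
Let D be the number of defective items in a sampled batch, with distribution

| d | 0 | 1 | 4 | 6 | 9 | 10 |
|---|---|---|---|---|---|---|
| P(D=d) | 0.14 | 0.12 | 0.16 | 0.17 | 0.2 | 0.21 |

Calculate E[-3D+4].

-13.04

E[-3D+4] = Σ (-3d+4)·P(D=d)
 = 4·0.14 + 1·0.12 + (-8)·0.16 + (-14)·0.17 + (-23)·0.2 + (-26)·0.21
 = 0.56 + 0.12 + (-1.28) + (-2.38) + (-4.6) + (-5.46)
 = -13.04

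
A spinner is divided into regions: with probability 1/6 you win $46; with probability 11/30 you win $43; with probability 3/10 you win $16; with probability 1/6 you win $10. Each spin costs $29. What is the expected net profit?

E[payout] = 46·1/6 + 43·11/30 + 16·3/10 + 10·1/6
 = 23/3 + 473/30 + 24/5 + 5/3
 = 299/10
Net = 299/10 - 29 = 9/10

0.9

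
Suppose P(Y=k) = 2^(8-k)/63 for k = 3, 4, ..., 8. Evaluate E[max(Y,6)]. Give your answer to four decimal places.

6.0635

E[max(Y,6)] = Σ max(y,6)·P(Y=y)
 = 6·32/63 + 6·16/63 + 6·8/63 + 6·4/63 + 7·2/63 + 8·1/63
 = 64/21 + 32/21 + 16/21 + 8/21 + 2/9 + 8/63
 = 382/63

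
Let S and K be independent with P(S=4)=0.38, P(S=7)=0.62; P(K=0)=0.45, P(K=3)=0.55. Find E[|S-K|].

4.21

E[|S-K|] = Σ_s Σ_k |s-k| · P(S=s)P(K=k)
 = 4·0.171 + 1·0.209 + 7·0.279 + 4·0.341
 = 0.684 + 0.209 + 1.953 + 1.364
 = 4.21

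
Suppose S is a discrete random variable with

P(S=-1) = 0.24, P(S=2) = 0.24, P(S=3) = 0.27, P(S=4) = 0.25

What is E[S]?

2.05

E[S] = Σ s·P(S=s)
 = (-1)·0.24 + 2·0.24 + 3·0.27 + 4·0.25
 = (-0.24) + 0.48 + 0.81 + 1
 = 2.05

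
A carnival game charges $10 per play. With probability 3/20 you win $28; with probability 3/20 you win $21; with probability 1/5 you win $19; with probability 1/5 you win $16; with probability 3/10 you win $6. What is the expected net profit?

E[payout] = 28·3/20 + 21·3/20 + 19·1/5 + 16·1/5 + 6·3/10
 = 21/5 + 63/20 + 19/5 + 16/5 + 9/5
 = 323/20
Net = 323/20 - 10 = 123/20

6.15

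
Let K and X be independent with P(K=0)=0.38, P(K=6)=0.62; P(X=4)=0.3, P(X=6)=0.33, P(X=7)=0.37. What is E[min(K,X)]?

E[min(K,X)] = Σ_k Σ_x min(k,x) · P(K=k)P(X=x)
 = 0·0.114 + 0·0.1254 + 0·0.1406 + 4·0.186 + 6·0.2046 + 6·0.2294
 = 0 + 0 + 0 + 0.744 + 1.2276 + 1.3764
 = 3.348

3.348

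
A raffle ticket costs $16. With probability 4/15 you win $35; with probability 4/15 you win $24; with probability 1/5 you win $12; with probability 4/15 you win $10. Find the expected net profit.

4.8

E[payout] = 35·4/15 + 24·4/15 + 12·1/5 + 10·4/15
 = 28/3 + 32/5 + 12/5 + 8/3
 = 104/5
Net = 104/5 - 16 = 24/5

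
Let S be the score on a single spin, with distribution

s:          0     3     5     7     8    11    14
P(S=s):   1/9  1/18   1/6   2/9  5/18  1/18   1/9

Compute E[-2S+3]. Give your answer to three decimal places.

-10.889

E[-2S+3] = Σ (-2s+3)·P(S=s)
 = 3·1/9 + (-3)·1/18 + (-7)·1/6 + (-11)·2/9 + (-13)·5/18 + (-19)·1/18 + (-25)·1/9
 = 1/3 + (-1/6) + (-7/6) + (-22/9) + (-65/18) + (-19/18) + (-25/9)
 = -98/9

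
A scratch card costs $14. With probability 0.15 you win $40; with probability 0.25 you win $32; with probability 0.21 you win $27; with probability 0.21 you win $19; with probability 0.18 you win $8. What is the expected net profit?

E[payout] = 40·0.15 + 32·0.25 + 27·0.21 + 19·0.21 + 8·0.18
 = 6 + 8 + 5.67 + 3.99 + 1.44
 = 25.1
Net = 25.1 - 14 = 11.1

11.1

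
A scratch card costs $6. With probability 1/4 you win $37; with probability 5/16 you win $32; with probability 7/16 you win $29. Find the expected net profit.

25.9375

E[payout] = 37·1/4 + 32·5/16 + 29·7/16
 = 37/4 + 10 + 203/16
 = 511/16
Net = 511/16 - 6 = 415/16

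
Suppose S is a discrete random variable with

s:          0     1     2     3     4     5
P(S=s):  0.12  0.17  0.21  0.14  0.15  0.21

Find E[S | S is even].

P(S is even) = 0.12 + 0.21 + 0.15 = 0.48.
E[S | S is even] = [0·0.12 + 2·0.21 + 4·0.15] / 0.48
 = 1.02 / 0.48
 = 17/8

2.125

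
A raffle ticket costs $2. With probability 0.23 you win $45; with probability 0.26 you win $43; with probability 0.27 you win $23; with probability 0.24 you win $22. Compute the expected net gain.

E[payout] = 45·0.23 + 43·0.26 + 23·0.27 + 22·0.24
 = 10.35 + 11.18 + 6.21 + 5.28
 = 33.02
Net = 33.02 - 2 = 31.02

31.02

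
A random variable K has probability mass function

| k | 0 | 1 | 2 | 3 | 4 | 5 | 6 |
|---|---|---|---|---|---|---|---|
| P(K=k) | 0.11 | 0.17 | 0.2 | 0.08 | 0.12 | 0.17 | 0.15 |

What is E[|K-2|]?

1.82

E[|K-2|] = Σ |k-2|·P(K=k)
 = 2·0.11 + 1·0.17 + 0·0.2 + 1·0.08 + 2·0.12 + 3·0.17 + 4·0.15
 = 0.22 + 0.17 + 0 + 0.08 + 0.24 + 0.51 + 0.6
 = 1.82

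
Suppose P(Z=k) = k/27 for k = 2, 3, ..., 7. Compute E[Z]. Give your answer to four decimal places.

E[Z] = Σ z·P(Z=z)
 = 2·2/27 + 3·1/9 + 4·4/27 + 5·5/27 + 6·2/9 + 7·7/27
 = 4/27 + 1/3 + 16/27 + 25/27 + 4/3 + 49/27
 = 139/27

5.1481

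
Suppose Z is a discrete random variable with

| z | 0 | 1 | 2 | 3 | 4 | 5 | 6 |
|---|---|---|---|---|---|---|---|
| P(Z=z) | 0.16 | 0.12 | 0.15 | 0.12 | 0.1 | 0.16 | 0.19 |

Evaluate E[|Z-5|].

2.26

E[|Z-5|] = Σ |z-5|·P(Z=z)
 = 5·0.16 + 4·0.12 + 3·0.15 + 2·0.12 + 1·0.1 + 0·0.16 + 1·0.19
 = 0.8 + 0.48 + 0.45 + 0.24 + 0.1 + 0 + 0.19
 = 2.26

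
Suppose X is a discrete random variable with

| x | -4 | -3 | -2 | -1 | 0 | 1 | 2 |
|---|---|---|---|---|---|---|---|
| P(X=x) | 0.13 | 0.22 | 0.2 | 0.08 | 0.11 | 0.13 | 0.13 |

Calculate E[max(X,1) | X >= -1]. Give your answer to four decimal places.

P(X >= -1) = 0.08 + 0.11 + 0.13 + 0.13 = 0.45.
E[max(X,1) | X >= -1] = [1·0.08 + 1·0.11 + 1·0.13 + 2·0.13] / 0.45
 = 0.58 / 0.45
 = 58/45

1.2889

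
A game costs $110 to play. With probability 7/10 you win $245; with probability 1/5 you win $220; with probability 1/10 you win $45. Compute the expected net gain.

E[payout] = 245·7/10 + 220·1/5 + 45·1/10
 = 343/2 + 44 + 9/2
 = 220
Net = 220 - 110 = 110

110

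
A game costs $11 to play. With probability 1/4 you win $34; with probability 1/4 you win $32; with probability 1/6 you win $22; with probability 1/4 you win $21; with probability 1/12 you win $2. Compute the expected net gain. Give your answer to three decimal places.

E[payout] = 34·1/4 + 32·1/4 + 22·1/6 + 21·1/4 + 2·1/12
 = 17/2 + 8 + 11/3 + 21/4 + 1/6
 = 307/12
Net = 307/12 - 11 = 175/12

14.583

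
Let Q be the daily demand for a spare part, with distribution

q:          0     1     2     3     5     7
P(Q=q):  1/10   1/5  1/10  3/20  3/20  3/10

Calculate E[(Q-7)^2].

17.6

E[(Q-7)^2] = Σ (q-7)^2·P(Q=q)
 = 49·1/10 + 36·1/5 + 25·1/10 + 16·3/20 + 4·3/20 + 0·3/10
 = 49/10 + 36/5 + 5/2 + 12/5 + 3/5 + 0
 = 88/5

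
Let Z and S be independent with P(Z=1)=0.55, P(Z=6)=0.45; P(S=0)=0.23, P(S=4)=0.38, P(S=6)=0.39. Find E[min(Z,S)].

E[min(Z,S)] = Σ_z Σ_s min(z,s) · P(Z=z)P(S=s)
 = 0·0.1265 + 1·0.209 + 1·0.2145 + 0·0.1035 + 4·0.171 + 6·0.1755
 = 0 + 0.209 + 0.2145 + 0 + 0.684 + 1.053
 = 2.1605

2.1605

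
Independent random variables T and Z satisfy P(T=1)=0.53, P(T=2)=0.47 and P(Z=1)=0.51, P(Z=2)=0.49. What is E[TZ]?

2.1903

E[TZ] = Σ_t Σ_z tz · P(T=t)P(Z=z)
 = 1·0.2703 + 2·0.2597 + 2·0.2397 + 4·0.2303
 = 0.2703 + 0.5194 + 0.4794 + 0.9212
 = 2.1903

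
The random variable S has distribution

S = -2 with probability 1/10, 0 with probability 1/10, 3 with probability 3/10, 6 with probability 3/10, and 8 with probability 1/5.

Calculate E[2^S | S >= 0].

81

P(S >= 0) = 1/10 + 3/10 + 3/10 + 1/5 = 9/10.
E[2^S | S >= 0] = [1·1/10 + 8·3/10 + 64·3/10 + 256·1/5] / (9/10)
 = 729/10 / (9/10)
 = 81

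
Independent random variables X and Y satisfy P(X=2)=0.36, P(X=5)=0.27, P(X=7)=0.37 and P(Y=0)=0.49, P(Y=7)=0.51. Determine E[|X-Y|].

E[|X-Y|] = Σ_x Σ_y |x-y| · P(X=x)P(Y=y)
 = 2·0.1764 + 5·0.1836 + 5·0.1323 + 2·0.1377 + 7·0.1813 + 0·0.1887
 = 0.3528 + 0.918 + 0.6615 + 0.2754 + 1.2691 + 0
 = 3.4768

3.4768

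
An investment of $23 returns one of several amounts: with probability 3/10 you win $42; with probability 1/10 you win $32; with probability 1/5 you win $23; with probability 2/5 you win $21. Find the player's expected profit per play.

E[payout] = 42·3/10 + 32·1/10 + 23·1/5 + 21·2/5
 = 63/5 + 16/5 + 23/5 + 42/5
 = 144/5
Net = 144/5 - 23 = 29/5

5.8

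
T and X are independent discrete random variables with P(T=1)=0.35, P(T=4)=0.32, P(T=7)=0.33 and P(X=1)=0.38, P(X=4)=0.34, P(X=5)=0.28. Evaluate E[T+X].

E[T+X] = Σ_t Σ_x (t+x) · P(T=t)P(X=x)
 = 2·0.133 + 5·0.119 + 6·0.098 + 5·0.1216 + 8·0.1088 + 9·0.0896 + 8·0.1254 + 11·0.1122 + 12·0.0924
 = 0.266 + 0.595 + 0.588 + 0.608 + 0.8704 + 0.8064 + 1.0032 + 1.2342 + 1.1088
 = 7.08

7.08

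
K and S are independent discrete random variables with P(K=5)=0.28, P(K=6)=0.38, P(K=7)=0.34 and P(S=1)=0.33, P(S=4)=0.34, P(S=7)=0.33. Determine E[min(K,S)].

E[min(K,S)] = Σ_k Σ_s min(k,s) · P(K=k)P(S=s)
 = 1·0.0924 + 4·0.0952 + 5·0.0924 + 1·0.1254 + 4·0.1292 + 6·0.1254 + 1·0.1122 + 4·0.1156 + 7·0.1122
 = 0.0924 + 0.3808 + 0.462 + 0.1254 + 0.5168 + 0.7524 + 0.1122 + 0.4624 + 0.7854
 = 3.6898

3.6898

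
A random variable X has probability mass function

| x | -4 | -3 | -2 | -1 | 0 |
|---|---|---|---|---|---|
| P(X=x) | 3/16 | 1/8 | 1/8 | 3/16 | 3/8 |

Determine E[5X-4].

E[5X-4] = Σ (5x-4)·P(X=x)
 = (-24)·3/16 + (-19)·1/8 + (-14)·1/8 + (-9)·3/16 + (-4)·3/8
 = (-9/2) + (-19/8) + (-7/4) + (-27/16) + (-3/2)
 = -189/16

-11.8125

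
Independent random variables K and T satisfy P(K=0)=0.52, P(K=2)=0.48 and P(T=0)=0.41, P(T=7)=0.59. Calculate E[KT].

E[KT] = Σ_k Σ_t kt · P(K=k)P(T=t)
 = 0·0.2132 + 0·0.3068 + 0·0.1968 + 14·0.2832
 = 0 + 0 + 0 + 3.9648
 = 3.9648

3.9648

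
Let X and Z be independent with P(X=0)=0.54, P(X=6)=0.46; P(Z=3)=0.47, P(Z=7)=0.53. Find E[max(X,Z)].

E[max(X,Z)] = Σ_x Σ_z max(x,z) · P(X=x)P(Z=z)
 = 3·0.2538 + 7·0.2862 + 6·0.2162 + 7·0.2438
 = 0.7614 + 2.0034 + 1.2972 + 1.7066
 = 5.7686

5.7686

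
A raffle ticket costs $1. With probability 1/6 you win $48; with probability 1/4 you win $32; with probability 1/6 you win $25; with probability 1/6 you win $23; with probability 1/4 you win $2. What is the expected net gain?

E[payout] = 48·1/6 + 32·1/4 + 25·1/6 + 23·1/6 + 2·1/4
 = 8 + 8 + 25/6 + 23/6 + 1/2
 = 49/2
Net = 49/2 - 1 = 47/2

23.5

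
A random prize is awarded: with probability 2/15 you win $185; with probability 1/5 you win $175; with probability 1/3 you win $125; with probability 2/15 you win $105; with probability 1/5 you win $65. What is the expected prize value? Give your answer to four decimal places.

128.3333

E[payout] = 185·2/15 + 175·1/5 + 125·1/3 + 105·2/15 + 65·1/5
 = 74/3 + 35 + 125/3 + 14 + 13
 = 385/3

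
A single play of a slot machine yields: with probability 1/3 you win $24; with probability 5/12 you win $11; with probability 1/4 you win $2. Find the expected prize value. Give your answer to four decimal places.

E[payout] = 24·1/3 + 11·5/12 + 2·1/4
 = 8 + 55/12 + 1/2
 = 157/12

13.0833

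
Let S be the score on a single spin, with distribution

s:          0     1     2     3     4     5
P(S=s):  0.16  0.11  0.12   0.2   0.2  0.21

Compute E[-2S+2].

E[-2S+2] = Σ (-2s+2)·P(S=s)
 = 2·0.16 + 0·0.11 + (-2)·0.12 + (-4)·0.2 + (-6)·0.2 + (-8)·0.21
 = 0.32 + 0 + (-0.24) + (-0.8) + (-1.2) + (-1.68)
 = -3.6

-3.6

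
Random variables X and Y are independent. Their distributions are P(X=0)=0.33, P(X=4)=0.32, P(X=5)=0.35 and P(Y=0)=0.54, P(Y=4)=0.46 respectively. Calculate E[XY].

5.5752

E[XY] = Σ_x Σ_y xy · P(X=x)P(Y=y)
 = 0·0.1782 + 0·0.1518 + 0·0.1728 + 16·0.1472 + 0·0.189 + 20·0.161
 = 0 + 0 + 0 + 2.3552 + 0 + 3.22
 = 5.5752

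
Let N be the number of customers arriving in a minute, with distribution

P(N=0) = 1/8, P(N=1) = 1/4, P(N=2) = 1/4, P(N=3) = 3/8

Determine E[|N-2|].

0.875

E[|N-2|] = Σ |n-2|·P(N=n)
 = 2·1/8 + 1·1/4 + 0·1/4 + 1·3/8
 = 1/4 + 1/4 + 0 + 3/8
 = 7/8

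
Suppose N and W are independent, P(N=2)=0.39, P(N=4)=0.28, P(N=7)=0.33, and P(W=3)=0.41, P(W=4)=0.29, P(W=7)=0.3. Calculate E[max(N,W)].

5.4331

E[max(N,W)] = Σ_n Σ_w max(n,w) · P(N=n)P(W=w)
 = 3·0.1599 + 4·0.1131 + 7·0.117 + 4·0.1148 + 4·0.0812 + 7·0.084 + 7·0.1353 + 7·0.0957 + 7·0.099
 = 0.4797 + 0.4524 + 0.819 + 0.4592 + 0.3248 + 0.588 + 0.9471 + 0.6699 + 0.693
 = 5.4331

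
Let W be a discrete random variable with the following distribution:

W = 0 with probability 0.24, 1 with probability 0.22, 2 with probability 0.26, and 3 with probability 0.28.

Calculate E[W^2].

E[W^2] = Σ w^2·P(W=w)
 = 0·0.24 + 1·0.22 + 4·0.26 + 9·0.28
 = 0 + 0.22 + 1.04 + 2.52
 = 3.78

3.78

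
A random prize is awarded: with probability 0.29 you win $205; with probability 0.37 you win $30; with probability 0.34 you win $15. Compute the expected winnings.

75.65

E[payout] = 205·0.29 + 30·0.37 + 15·0.34
 = 59.45 + 11.1 + 5.1
 = 75.65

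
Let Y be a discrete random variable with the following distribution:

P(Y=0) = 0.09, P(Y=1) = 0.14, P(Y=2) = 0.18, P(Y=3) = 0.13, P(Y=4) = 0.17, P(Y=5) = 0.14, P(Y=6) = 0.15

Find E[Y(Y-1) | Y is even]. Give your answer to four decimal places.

11.6949

P(Y is even) = 0.09 + 0.18 + 0.17 + 0.15 = 0.59.
E[Y(Y-1) | Y is even] = [0·0.09 + 2·0.18 + 12·0.17 + 30·0.15] / 0.59
 = 6.9 / 0.59
 = 690/59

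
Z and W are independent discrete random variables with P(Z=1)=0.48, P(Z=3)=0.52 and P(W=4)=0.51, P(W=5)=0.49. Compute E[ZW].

9.1596

E[ZW] = Σ_z Σ_w zw · P(Z=z)P(W=w)
 = 4·0.2448 + 5·0.2352 + 12·0.2652 + 15·0.2548
 = 0.9792 + 1.176 + 3.1824 + 3.822
 = 9.1596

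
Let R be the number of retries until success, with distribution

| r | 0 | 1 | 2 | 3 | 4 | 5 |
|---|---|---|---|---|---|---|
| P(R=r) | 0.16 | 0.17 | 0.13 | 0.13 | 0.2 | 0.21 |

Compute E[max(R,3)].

3.62

E[max(R,3)] = Σ max(r,3)·P(R=r)
 = 3·0.16 + 3·0.17 + 3·0.13 + 3·0.13 + 4·0.2 + 5·0.21
 = 0.48 + 0.51 + 0.39 + 0.39 + 0.8 + 1.05
 = 3.62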